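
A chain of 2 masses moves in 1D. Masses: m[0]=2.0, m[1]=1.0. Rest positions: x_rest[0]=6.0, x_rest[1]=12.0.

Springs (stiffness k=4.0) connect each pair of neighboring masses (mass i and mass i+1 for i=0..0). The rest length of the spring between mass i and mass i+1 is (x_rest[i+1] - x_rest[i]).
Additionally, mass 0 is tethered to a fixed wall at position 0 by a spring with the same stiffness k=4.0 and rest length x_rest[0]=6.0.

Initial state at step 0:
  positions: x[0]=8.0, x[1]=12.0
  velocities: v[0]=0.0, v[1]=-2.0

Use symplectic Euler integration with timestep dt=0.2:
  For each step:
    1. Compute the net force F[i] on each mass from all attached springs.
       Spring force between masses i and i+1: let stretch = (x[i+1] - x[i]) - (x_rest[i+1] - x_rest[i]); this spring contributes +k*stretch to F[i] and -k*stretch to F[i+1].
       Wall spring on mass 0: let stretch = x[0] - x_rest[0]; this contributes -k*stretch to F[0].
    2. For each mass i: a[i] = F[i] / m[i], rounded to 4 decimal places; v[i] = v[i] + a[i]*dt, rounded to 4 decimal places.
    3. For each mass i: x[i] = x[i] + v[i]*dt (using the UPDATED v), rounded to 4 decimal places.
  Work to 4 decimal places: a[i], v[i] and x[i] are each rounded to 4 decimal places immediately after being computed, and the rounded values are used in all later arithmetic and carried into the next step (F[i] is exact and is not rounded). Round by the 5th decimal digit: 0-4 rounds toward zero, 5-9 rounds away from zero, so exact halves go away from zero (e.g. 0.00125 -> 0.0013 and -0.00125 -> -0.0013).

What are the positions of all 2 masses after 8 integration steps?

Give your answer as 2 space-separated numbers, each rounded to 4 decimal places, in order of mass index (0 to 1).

Step 0: x=[8.0000 12.0000] v=[0.0000 -2.0000]
Step 1: x=[7.6800 11.9200] v=[-1.6000 -0.4000]
Step 2: x=[7.0848 12.1216] v=[-2.9760 1.0080]
Step 3: x=[6.3258 12.4773] v=[-3.7952 1.7786]
Step 4: x=[5.5528 12.8088] v=[-3.8649 1.6574]
Step 5: x=[4.9161 12.9393] v=[-3.1836 0.6526]
Step 6: x=[4.5279 12.7461] v=[-1.9408 -0.9660]
Step 7: x=[4.4350 12.1980] v=[-0.4647 -2.7406]
Step 8: x=[4.6083 11.3678] v=[0.8665 -4.1510]

Answer: 4.6083 11.3678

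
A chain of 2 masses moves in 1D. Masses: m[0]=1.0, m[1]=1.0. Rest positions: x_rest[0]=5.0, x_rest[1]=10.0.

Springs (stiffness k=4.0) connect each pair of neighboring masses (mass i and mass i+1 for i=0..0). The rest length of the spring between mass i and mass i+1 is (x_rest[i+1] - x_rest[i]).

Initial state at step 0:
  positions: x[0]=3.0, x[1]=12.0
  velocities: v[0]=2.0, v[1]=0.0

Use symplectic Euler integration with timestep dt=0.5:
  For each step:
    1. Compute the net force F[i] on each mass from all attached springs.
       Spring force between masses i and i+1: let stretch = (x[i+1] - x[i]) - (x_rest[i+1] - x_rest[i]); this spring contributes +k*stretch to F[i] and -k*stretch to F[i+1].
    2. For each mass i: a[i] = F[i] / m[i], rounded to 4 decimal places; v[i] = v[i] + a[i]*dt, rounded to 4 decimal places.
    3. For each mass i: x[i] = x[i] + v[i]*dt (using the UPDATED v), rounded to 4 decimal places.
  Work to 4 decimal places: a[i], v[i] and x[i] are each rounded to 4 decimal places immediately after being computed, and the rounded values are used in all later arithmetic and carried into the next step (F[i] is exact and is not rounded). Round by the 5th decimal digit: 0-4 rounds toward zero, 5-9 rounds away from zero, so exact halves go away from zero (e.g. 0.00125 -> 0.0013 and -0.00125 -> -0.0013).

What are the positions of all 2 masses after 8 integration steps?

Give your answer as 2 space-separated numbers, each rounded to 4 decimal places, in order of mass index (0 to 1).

Answer: 7.0000 16.0000

Derivation:
Step 0: x=[3.0000 12.0000] v=[2.0000 0.0000]
Step 1: x=[8.0000 8.0000] v=[10.0000 -8.0000]
Step 2: x=[8.0000 9.0000] v=[0.0000 2.0000]
Step 3: x=[4.0000 14.0000] v=[-8.0000 10.0000]
Step 4: x=[5.0000 14.0000] v=[2.0000 0.0000]
Step 5: x=[10.0000 10.0000] v=[10.0000 -8.0000]
Step 6: x=[10.0000 11.0000] v=[0.0000 2.0000]
Step 7: x=[6.0000 16.0000] v=[-8.0000 10.0000]
Step 8: x=[7.0000 16.0000] v=[2.0000 0.0000]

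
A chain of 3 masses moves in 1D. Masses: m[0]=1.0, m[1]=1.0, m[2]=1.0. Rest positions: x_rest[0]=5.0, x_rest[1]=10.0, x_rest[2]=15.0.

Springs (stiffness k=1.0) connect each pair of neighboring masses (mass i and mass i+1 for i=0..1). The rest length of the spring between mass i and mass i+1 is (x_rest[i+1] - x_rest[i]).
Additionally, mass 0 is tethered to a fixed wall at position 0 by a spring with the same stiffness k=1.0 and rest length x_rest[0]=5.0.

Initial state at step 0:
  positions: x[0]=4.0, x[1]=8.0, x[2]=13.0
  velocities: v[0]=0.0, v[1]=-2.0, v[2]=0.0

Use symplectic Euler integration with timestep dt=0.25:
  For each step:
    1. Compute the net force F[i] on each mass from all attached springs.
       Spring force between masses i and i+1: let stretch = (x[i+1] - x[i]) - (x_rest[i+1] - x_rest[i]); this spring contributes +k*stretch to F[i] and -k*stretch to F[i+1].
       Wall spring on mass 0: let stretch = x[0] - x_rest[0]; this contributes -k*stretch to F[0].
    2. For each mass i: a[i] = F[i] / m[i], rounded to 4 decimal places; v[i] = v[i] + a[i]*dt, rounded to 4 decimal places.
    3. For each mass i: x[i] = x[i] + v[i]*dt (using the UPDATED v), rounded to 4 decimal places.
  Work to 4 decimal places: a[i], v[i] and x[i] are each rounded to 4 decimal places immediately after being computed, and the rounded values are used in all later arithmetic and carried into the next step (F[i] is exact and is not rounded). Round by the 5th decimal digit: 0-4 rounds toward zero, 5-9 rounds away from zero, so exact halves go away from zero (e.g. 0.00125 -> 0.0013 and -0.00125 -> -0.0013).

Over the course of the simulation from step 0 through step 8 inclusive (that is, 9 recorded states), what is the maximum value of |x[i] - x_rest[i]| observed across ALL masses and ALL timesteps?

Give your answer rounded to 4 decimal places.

Step 0: x=[4.0000 8.0000 13.0000] v=[0.0000 -2.0000 0.0000]
Step 1: x=[4.0000 7.5625 13.0000] v=[0.0000 -1.7500 0.0000]
Step 2: x=[3.9727 7.2422 12.9727] v=[-0.1094 -1.2813 -0.1094]
Step 3: x=[3.9014 7.0757 12.8997] v=[-0.2852 -0.6661 -0.2920]
Step 4: x=[3.7847 7.0748 12.7752] v=[-0.4670 -0.0037 -0.4980]
Step 5: x=[3.6370 7.2245 12.6069] v=[-0.5907 0.5989 -0.6731]
Step 6: x=[3.4862 7.4864 12.4147] v=[-0.6031 1.0476 -0.7687]
Step 7: x=[3.3676 7.8063 12.2270] v=[-0.4746 1.2796 -0.7508]
Step 8: x=[3.3159 8.1251 12.0755] v=[-0.2068 1.2751 -0.6060]
Max displacement = 2.9252

Answer: 2.9252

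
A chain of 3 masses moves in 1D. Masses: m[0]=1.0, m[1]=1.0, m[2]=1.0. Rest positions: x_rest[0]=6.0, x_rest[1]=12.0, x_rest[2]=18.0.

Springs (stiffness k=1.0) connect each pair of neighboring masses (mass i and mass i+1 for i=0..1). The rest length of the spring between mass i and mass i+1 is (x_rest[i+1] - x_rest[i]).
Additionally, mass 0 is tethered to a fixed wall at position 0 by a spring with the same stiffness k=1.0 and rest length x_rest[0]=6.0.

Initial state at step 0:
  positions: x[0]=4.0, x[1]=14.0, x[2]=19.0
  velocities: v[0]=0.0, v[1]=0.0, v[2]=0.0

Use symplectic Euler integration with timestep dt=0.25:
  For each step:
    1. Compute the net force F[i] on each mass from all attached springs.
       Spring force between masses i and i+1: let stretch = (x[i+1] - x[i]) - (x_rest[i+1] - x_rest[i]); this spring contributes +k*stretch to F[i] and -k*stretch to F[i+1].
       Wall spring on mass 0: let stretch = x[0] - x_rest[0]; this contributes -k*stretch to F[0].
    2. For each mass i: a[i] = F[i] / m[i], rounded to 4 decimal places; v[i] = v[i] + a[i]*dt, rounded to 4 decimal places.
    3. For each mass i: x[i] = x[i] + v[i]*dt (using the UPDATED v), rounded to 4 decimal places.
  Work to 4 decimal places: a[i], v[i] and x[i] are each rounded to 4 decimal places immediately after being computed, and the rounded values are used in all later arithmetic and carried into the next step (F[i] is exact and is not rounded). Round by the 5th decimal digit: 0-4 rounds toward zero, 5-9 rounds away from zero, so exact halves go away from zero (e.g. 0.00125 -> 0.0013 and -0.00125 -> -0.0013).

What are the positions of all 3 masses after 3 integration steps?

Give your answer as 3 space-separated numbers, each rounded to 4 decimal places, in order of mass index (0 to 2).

Step 0: x=[4.0000 14.0000 19.0000] v=[0.0000 0.0000 0.0000]
Step 1: x=[4.3750 13.6875 19.0625] v=[1.5000 -1.2500 0.2500]
Step 2: x=[5.0586 13.1289 19.1641] v=[2.7344 -2.2344 0.4063]
Step 3: x=[5.9304 12.4431 19.2635] v=[3.4873 -2.7432 0.3975]

Answer: 5.9304 12.4431 19.2635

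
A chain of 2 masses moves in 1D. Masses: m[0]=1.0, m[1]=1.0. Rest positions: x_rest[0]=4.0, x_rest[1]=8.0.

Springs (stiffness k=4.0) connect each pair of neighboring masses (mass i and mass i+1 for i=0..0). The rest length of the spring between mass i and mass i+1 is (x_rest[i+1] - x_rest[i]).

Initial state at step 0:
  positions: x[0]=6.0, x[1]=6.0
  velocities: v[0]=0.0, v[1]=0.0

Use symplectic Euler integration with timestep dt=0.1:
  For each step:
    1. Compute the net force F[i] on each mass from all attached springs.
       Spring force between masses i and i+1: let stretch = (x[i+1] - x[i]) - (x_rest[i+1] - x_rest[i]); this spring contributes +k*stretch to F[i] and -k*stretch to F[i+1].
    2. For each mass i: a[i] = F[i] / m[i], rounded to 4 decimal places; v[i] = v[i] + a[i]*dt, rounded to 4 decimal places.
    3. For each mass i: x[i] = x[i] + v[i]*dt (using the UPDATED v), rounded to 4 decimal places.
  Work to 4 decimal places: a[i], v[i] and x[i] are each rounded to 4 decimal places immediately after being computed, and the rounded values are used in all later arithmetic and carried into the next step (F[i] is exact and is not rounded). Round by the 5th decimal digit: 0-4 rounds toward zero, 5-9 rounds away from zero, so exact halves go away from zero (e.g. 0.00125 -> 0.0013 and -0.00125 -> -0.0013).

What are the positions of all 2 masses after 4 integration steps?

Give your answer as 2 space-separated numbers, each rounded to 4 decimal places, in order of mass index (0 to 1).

Answer: 4.5849 7.4151

Derivation:
Step 0: x=[6.0000 6.0000] v=[0.0000 0.0000]
Step 1: x=[5.8400 6.1600] v=[-1.6000 1.6000]
Step 2: x=[5.5328 6.4672] v=[-3.0720 3.0720]
Step 3: x=[5.1030 6.8970] v=[-4.2982 4.2982]
Step 4: x=[4.5849 7.4151] v=[-5.1806 5.1806]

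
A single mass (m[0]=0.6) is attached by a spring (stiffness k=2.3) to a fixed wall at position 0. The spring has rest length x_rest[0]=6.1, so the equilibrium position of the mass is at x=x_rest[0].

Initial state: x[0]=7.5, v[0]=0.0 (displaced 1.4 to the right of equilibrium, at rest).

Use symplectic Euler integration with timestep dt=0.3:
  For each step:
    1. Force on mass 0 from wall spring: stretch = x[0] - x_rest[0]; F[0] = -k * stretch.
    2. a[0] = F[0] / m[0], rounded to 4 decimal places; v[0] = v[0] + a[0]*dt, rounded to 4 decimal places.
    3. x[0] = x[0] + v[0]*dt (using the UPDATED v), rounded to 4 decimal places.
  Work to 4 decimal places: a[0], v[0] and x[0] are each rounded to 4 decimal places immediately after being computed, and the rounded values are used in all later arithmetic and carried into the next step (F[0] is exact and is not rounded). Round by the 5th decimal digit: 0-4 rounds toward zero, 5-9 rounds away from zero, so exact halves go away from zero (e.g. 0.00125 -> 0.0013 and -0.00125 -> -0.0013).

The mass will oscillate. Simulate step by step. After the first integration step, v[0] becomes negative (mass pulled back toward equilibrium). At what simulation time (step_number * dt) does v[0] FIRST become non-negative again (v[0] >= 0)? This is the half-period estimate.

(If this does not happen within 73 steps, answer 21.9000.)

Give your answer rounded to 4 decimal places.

Step 0: x=[7.5000] v=[0.0000]
Step 1: x=[7.0170] v=[-1.6100]
Step 2: x=[6.2176] v=[-2.6646]
Step 3: x=[5.3777] v=[-2.7998]
Step 4: x=[4.7869] v=[-1.9692]
Step 5: x=[4.6492] v=[-0.4591]
Step 6: x=[5.0120] v=[1.2093]
First v>=0 after going negative at step 6, time=1.8000

Answer: 1.8000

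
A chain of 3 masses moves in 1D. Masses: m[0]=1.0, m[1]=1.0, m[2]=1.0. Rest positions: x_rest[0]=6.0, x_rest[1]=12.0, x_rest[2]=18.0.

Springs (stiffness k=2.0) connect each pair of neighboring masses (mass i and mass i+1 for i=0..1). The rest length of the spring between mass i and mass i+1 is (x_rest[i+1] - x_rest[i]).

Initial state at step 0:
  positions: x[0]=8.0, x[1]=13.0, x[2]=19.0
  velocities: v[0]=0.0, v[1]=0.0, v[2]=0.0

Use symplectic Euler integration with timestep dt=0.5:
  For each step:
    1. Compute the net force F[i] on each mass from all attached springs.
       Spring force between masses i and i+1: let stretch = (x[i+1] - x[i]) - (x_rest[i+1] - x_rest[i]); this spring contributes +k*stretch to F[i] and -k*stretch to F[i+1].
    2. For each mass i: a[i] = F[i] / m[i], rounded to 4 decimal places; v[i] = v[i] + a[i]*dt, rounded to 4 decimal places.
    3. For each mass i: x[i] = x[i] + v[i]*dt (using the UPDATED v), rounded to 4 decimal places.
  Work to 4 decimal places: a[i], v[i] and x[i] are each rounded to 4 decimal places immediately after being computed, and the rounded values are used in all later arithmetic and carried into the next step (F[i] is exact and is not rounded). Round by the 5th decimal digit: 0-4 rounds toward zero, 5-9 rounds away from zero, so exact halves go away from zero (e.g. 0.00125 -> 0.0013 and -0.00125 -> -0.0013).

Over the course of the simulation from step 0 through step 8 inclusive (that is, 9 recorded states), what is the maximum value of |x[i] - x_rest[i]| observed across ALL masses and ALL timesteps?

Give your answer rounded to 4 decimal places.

Step 0: x=[8.0000 13.0000 19.0000] v=[0.0000 0.0000 0.0000]
Step 1: x=[7.5000 13.5000 19.0000] v=[-1.0000 1.0000 0.0000]
Step 2: x=[7.0000 13.7500 19.2500] v=[-1.0000 0.5000 0.5000]
Step 3: x=[6.8750 13.3750 19.7500] v=[-0.2500 -0.7500 1.0000]
Step 4: x=[7.0000 12.9375 20.0625] v=[0.2500 -0.8750 0.6250]
Step 5: x=[7.0938 13.0938 19.8125] v=[0.1875 0.3125 -0.5000]
Step 6: x=[7.1876 13.6094 19.2032] v=[0.1875 1.0312 -1.2187]
Step 7: x=[7.4923 13.7110 18.7970] v=[0.6093 0.2032 -0.8125]
Step 8: x=[7.9063 13.2463 18.8478] v=[0.8280 -0.9295 0.1015]
Max displacement = 2.0625

Answer: 2.0625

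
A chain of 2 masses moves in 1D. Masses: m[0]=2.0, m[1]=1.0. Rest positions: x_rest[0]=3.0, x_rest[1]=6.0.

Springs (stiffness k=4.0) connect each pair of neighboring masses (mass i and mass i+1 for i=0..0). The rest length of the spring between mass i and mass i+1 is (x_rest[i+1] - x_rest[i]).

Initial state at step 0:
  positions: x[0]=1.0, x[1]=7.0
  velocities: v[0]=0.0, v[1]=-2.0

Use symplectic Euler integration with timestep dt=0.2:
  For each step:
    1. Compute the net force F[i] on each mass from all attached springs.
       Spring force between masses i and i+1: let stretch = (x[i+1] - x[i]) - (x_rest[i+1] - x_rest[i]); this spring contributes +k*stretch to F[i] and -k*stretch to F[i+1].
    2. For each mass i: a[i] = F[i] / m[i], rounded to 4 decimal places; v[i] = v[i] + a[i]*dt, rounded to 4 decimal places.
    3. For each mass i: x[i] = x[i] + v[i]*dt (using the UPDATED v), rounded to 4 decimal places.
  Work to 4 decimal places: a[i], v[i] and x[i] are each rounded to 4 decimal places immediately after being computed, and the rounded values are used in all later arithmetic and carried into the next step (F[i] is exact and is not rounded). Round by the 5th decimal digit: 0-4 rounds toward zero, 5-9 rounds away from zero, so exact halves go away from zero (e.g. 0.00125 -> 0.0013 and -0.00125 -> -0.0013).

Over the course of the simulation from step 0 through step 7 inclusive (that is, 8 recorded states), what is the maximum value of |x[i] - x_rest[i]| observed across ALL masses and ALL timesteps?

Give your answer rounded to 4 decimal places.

Step 0: x=[1.0000 7.0000] v=[0.0000 -2.0000]
Step 1: x=[1.2400 6.1200] v=[1.2000 -4.4000]
Step 2: x=[1.6304 4.9392] v=[1.9520 -5.9040]
Step 3: x=[2.0455 3.7090] v=[2.0755 -6.1510]
Step 4: x=[2.3537 2.6926] v=[1.5409 -5.0818]
Step 5: x=[2.4490 2.1020] v=[0.4765 -2.9529]
Step 6: x=[2.2765 2.0469] v=[-0.8623 -0.2753]
Step 7: x=[1.8457 2.5086] v=[-2.1541 2.3084]
Max displacement = 3.9531

Answer: 3.9531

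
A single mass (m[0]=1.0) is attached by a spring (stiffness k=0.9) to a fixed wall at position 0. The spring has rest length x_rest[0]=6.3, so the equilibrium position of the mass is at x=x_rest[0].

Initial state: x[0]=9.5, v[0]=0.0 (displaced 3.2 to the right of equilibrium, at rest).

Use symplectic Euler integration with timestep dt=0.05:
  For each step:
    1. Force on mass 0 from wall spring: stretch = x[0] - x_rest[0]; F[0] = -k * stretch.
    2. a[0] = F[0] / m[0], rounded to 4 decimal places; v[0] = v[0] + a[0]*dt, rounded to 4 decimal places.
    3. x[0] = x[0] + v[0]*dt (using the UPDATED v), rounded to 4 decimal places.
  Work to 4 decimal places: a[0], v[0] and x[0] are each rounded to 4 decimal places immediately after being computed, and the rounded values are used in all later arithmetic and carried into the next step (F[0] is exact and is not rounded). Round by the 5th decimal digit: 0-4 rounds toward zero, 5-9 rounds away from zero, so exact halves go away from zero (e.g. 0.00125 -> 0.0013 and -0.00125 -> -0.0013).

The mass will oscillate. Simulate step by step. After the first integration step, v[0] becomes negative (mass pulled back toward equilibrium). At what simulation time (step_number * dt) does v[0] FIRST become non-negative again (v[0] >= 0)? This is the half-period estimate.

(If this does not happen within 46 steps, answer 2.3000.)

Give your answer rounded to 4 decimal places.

Step 0: x=[9.5000] v=[0.0000]
Step 1: x=[9.4928] v=[-0.1440]
Step 2: x=[9.4784] v=[-0.2877]
Step 3: x=[9.4569] v=[-0.4307]
Step 4: x=[9.4283] v=[-0.5728]
Step 5: x=[9.3926] v=[-0.7136]
Step 6: x=[9.3500] v=[-0.8528]
Step 7: x=[9.3005] v=[-0.9901]
Step 8: x=[9.2442] v=[-1.1251]
Step 9: x=[9.1813] v=[-1.2576]
Step 10: x=[9.1119] v=[-1.3873]
Step 11: x=[9.0362] v=[-1.5138]
Step 12: x=[8.9544] v=[-1.6369]
Step 13: x=[8.8666] v=[-1.7564]
Step 14: x=[8.7730] v=[-1.8719]
Step 15: x=[8.6738] v=[-1.9832]
Step 16: x=[8.5693] v=[-2.0900]
Step 17: x=[8.4597] v=[-2.1921]
Step 18: x=[8.3452] v=[-2.2893]
Step 19: x=[8.2261] v=[-2.3813]
Step 20: x=[8.1027] v=[-2.4680]
Step 21: x=[7.9752] v=[-2.5491]
Step 22: x=[7.8440] v=[-2.6245]
Step 23: x=[7.7093] v=[-2.6940]
Step 24: x=[7.5714] v=[-2.7574]
Step 25: x=[7.4307] v=[-2.8146]
Step 26: x=[7.2874] v=[-2.8655]
Step 27: x=[7.1419] v=[-2.9099]
Step 28: x=[6.9945] v=[-2.9478]
Step 29: x=[6.8455] v=[-2.9791]
Step 30: x=[6.6953] v=[-3.0037]
Step 31: x=[6.5442] v=[-3.0215]
Step 32: x=[6.3926] v=[-3.0325]
Step 33: x=[6.2408] v=[-3.0367]
Step 34: x=[6.0891] v=[-3.0340]
Step 35: x=[5.9379] v=[-3.0245]
Step 36: x=[5.7875] v=[-3.0082]
Step 37: x=[5.6382] v=[-2.9851]
Step 38: x=[5.4904] v=[-2.9553]
Step 39: x=[5.3445] v=[-2.9189]
Step 40: x=[5.2007] v=[-2.8759]
Step 41: x=[5.0594] v=[-2.8264]
Step 42: x=[4.9209] v=[-2.7706]
Step 43: x=[4.7855] v=[-2.7085]
Step 44: x=[4.6535] v=[-2.6403]
Step 45: x=[4.5252] v=[-2.5662]
Step 46: x=[4.4009] v=[-2.4863]
v[0] did not become non-negative within 46 steps; using fallback time=2.3000

Answer: 2.3000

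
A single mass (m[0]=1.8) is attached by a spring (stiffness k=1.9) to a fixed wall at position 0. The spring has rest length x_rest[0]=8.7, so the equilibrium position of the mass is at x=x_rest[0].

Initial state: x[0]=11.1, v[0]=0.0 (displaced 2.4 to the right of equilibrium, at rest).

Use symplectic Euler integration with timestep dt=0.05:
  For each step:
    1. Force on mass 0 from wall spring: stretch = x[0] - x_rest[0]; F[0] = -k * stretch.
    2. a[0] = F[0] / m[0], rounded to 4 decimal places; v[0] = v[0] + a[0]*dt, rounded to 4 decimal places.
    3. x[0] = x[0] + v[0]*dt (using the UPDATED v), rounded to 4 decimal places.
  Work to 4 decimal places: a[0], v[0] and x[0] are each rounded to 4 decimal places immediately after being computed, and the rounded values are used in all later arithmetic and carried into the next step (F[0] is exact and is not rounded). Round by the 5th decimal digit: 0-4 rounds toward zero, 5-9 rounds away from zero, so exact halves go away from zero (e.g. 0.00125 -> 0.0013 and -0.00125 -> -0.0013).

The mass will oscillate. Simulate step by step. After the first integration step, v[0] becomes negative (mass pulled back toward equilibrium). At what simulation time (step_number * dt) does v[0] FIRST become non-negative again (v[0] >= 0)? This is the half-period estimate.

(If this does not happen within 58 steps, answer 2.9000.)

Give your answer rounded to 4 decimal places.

Answer: 2.9000

Derivation:
Step 0: x=[11.1000] v=[0.0000]
Step 1: x=[11.0937] v=[-0.1267]
Step 2: x=[11.0811] v=[-0.2530]
Step 3: x=[11.0622] v=[-0.3787]
Step 4: x=[11.0370] v=[-0.5034]
Step 5: x=[11.0057] v=[-0.6267]
Step 6: x=[10.9683] v=[-0.7484]
Step 7: x=[10.9249] v=[-0.8681]
Step 8: x=[10.8756] v=[-0.9855]
Step 9: x=[10.8206] v=[-1.1003]
Step 10: x=[10.7600] v=[-1.2122]
Step 11: x=[10.6940] v=[-1.3209]
Step 12: x=[10.6227] v=[-1.4261]
Step 13: x=[10.5463] v=[-1.5276]
Step 14: x=[10.4651] v=[-1.6250]
Step 15: x=[10.3792] v=[-1.7182]
Step 16: x=[10.2889] v=[-1.8068]
Step 17: x=[10.1944] v=[-1.8907]
Step 18: x=[10.0959] v=[-1.9696]
Step 19: x=[9.9937] v=[-2.0433]
Step 20: x=[9.8881] v=[-2.1116]
Step 21: x=[9.7794] v=[-2.1743]
Step 22: x=[9.6678] v=[-2.2313]
Step 23: x=[9.5537] v=[-2.2824]
Step 24: x=[9.4373] v=[-2.3275]
Step 25: x=[9.3190] v=[-2.3664]
Step 26: x=[9.1990] v=[-2.3991]
Step 27: x=[9.0777] v=[-2.4254]
Step 28: x=[8.9554] v=[-2.4453]
Step 29: x=[8.8325] v=[-2.4588]
Step 30: x=[8.7092] v=[-2.4658]
Step 31: x=[8.5859] v=[-2.4663]
Step 32: x=[8.4629] v=[-2.4603]
Step 33: x=[8.3405] v=[-2.4478]
Step 34: x=[8.2191] v=[-2.4288]
Step 35: x=[8.0989] v=[-2.4034]
Step 36: x=[7.9803] v=[-2.3717]
Step 37: x=[7.8636] v=[-2.3337]
Step 38: x=[7.7491] v=[-2.2896]
Step 39: x=[7.6371] v=[-2.2394]
Step 40: x=[7.5279] v=[-2.1833]
Step 41: x=[7.4218] v=[-2.1214]
Step 42: x=[7.3191] v=[-2.0539]
Step 43: x=[7.2201] v=[-1.9810]
Step 44: x=[7.1250] v=[-1.9029]
Step 45: x=[7.0340] v=[-1.8198]
Step 46: x=[6.9474] v=[-1.7319]
Step 47: x=[6.8654] v=[-1.6394]
Step 48: x=[6.7883] v=[-1.5426]
Step 49: x=[6.7162] v=[-1.4417]
Step 50: x=[6.6494] v=[-1.3370]
Step 51: x=[6.5880] v=[-1.2288]
Step 52: x=[6.5321] v=[-1.1173]
Step 53: x=[6.4820] v=[-1.0029]
Step 54: x=[6.4377] v=[-0.8858]
Step 55: x=[6.3994] v=[-0.7664]
Step 56: x=[6.3672] v=[-0.6450]
Step 57: x=[6.3411] v=[-0.5219]
Step 58: x=[6.3212] v=[-0.3974]
v[0] did not become non-negative within 58 steps; using fallback time=2.9000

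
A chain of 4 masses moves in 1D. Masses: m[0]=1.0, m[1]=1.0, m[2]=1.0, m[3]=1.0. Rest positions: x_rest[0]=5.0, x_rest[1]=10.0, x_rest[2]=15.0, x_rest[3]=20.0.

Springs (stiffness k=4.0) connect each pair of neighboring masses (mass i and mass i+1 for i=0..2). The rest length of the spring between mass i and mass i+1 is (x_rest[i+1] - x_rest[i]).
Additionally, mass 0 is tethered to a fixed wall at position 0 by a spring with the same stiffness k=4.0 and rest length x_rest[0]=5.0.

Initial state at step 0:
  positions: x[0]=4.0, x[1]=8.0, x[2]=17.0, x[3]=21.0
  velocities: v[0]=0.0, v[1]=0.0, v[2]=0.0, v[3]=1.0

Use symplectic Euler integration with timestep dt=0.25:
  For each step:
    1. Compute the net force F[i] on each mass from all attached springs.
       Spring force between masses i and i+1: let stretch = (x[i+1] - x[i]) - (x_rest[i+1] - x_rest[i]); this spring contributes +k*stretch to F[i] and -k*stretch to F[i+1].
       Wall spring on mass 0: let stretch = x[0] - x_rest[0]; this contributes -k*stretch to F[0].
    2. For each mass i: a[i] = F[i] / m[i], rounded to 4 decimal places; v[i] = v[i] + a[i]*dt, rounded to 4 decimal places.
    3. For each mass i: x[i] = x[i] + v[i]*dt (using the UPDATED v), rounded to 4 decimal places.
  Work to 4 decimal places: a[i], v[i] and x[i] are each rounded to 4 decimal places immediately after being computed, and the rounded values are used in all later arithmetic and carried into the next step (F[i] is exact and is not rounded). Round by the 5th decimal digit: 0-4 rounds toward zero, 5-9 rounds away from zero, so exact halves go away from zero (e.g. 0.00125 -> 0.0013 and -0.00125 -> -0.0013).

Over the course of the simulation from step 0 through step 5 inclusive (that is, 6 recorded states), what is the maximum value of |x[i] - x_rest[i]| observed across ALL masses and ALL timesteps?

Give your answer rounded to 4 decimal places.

Step 0: x=[4.0000 8.0000 17.0000 21.0000] v=[0.0000 0.0000 0.0000 1.0000]
Step 1: x=[4.0000 9.2500 15.7500 21.5000] v=[0.0000 5.0000 -5.0000 2.0000]
Step 2: x=[4.3125 10.8125 14.3125 21.8125] v=[1.2500 6.2500 -5.7500 1.2500]
Step 3: x=[5.1719 11.6250 13.8750 21.5000] v=[3.4375 3.2500 -1.7500 -1.2500]
Step 4: x=[6.3516 11.3867 14.7813 20.5313] v=[4.7187 -0.9531 3.6250 -3.8750]
Step 5: x=[7.2022 10.7383 16.2764 19.3751] v=[3.4022 -2.5936 5.9804 -4.6250]
Max displacement = 2.2022

Answer: 2.2022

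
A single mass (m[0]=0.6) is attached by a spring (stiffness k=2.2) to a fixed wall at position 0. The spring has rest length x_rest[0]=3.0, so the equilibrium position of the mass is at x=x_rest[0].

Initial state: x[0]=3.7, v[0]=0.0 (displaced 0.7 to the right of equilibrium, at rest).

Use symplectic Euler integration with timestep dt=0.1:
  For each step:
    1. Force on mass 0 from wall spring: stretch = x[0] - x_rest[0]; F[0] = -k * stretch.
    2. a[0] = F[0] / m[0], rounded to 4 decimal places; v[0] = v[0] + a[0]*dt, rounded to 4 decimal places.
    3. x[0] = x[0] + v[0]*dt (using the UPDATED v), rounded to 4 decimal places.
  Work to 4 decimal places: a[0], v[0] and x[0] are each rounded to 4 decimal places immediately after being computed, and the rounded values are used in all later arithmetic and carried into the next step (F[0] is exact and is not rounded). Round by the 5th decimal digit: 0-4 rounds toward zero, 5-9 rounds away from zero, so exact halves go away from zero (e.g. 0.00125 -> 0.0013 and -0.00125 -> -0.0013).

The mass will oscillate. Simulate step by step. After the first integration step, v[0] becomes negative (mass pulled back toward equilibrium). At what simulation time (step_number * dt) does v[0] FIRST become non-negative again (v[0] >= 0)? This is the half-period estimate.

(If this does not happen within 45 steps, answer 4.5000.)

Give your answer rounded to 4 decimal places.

Step 0: x=[3.7000] v=[0.0000]
Step 1: x=[3.6743] v=[-0.2567]
Step 2: x=[3.6239] v=[-0.5039]
Step 3: x=[3.5506] v=[-0.7327]
Step 4: x=[3.4571] v=[-0.9346]
Step 5: x=[3.3469] v=[-1.1022]
Step 6: x=[3.2240] v=[-1.2294]
Step 7: x=[3.0929] v=[-1.3115]
Step 8: x=[2.9583] v=[-1.3456]
Step 9: x=[2.8253] v=[-1.3303]
Step 10: x=[2.6987] v=[-1.2662]
Step 11: x=[2.5831] v=[-1.1557]
Step 12: x=[2.4828] v=[-1.0028]
Step 13: x=[2.4015] v=[-0.8132]
Step 14: x=[2.3421] v=[-0.5938]
Step 15: x=[2.3068] v=[-0.3526]
Step 16: x=[2.2970] v=[-0.0984]
Step 17: x=[2.3129] v=[0.1594]
First v>=0 after going negative at step 17, time=1.7000

Answer: 1.7000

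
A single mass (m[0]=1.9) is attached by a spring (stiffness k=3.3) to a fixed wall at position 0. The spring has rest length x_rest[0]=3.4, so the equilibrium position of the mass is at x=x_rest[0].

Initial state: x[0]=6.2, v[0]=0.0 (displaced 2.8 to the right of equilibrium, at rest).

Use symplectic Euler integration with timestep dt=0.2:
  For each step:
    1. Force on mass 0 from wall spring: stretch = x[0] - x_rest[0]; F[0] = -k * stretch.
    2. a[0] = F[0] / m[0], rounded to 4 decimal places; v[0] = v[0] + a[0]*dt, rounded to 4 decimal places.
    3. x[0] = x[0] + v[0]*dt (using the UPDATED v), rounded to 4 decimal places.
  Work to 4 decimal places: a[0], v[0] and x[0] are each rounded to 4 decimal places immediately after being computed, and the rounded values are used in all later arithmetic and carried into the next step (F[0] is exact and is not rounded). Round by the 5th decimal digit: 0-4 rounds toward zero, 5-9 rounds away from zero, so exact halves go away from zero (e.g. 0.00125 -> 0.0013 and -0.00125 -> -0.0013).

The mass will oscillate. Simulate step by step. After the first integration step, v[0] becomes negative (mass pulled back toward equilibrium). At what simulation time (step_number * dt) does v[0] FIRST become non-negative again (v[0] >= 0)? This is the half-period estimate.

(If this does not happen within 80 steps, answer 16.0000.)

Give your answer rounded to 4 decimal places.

Answer: 2.4000

Derivation:
Step 0: x=[6.2000] v=[0.0000]
Step 1: x=[6.0055] v=[-0.9726]
Step 2: x=[5.6300] v=[-1.8777]
Step 3: x=[5.0995] v=[-2.6523]
Step 4: x=[4.4510] v=[-3.2427]
Step 5: x=[3.7294] v=[-3.6078]
Step 6: x=[2.9850] v=[-3.7222]
Step 7: x=[2.2694] v=[-3.5780]
Step 8: x=[1.6323] v=[-3.1853]
Step 9: x=[1.1180] v=[-2.5713]
Step 10: x=[0.7623] v=[-1.7786]
Step 11: x=[0.5898] v=[-0.8623]
Step 12: x=[0.6126] v=[0.1139]
First v>=0 after going negative at step 12, time=2.4000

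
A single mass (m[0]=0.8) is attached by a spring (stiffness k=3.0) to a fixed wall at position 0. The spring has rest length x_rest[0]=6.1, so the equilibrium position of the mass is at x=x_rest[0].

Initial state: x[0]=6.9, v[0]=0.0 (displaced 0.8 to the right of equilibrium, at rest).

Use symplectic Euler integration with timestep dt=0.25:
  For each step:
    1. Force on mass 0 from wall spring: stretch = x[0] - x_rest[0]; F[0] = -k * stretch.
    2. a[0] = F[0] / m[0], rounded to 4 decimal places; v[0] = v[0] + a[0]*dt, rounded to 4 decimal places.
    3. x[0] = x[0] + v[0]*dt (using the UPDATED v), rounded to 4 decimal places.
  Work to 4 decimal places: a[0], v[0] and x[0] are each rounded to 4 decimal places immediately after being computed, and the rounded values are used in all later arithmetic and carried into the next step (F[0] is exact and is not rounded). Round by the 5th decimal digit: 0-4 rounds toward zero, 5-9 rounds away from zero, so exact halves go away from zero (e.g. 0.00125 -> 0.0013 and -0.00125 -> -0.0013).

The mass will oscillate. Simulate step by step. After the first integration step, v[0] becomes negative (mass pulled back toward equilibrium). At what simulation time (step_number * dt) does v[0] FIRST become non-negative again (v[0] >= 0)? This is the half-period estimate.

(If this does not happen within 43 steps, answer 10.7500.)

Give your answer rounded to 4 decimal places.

Step 0: x=[6.9000] v=[0.0000]
Step 1: x=[6.7125] v=[-0.7500]
Step 2: x=[6.3815] v=[-1.3242]
Step 3: x=[5.9845] v=[-1.5881]
Step 4: x=[5.6146] v=[-1.4798]
Step 5: x=[5.3584] v=[-1.0247]
Step 6: x=[5.2760] v=[-0.3295]
Step 7: x=[5.3868] v=[0.4430]
First v>=0 after going negative at step 7, time=1.7500

Answer: 1.7500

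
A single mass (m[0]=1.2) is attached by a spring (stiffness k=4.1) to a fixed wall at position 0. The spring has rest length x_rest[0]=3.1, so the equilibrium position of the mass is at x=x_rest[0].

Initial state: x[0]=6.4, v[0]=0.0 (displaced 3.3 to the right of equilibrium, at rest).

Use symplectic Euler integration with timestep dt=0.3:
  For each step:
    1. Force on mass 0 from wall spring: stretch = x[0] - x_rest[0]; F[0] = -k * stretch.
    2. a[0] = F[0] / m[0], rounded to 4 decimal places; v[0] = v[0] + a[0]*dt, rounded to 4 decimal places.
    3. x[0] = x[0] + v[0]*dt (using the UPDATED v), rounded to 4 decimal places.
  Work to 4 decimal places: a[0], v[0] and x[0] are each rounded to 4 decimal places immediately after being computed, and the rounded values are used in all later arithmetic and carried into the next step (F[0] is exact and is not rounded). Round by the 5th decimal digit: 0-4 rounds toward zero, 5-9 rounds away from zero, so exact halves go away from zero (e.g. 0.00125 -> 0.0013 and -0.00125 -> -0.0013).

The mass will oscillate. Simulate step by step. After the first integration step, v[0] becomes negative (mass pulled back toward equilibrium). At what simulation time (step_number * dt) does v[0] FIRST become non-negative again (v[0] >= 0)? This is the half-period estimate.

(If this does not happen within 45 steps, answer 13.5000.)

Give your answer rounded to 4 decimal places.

Step 0: x=[6.4000] v=[0.0000]
Step 1: x=[5.3853] v=[-3.3825]
Step 2: x=[3.6678] v=[-5.7249]
Step 3: x=[1.7757] v=[-6.3069]
Step 4: x=[0.2909] v=[-4.9495]
Step 5: x=[-0.3302] v=[-2.0702]
Step 6: x=[0.1035] v=[1.4458]
First v>=0 after going negative at step 6, time=1.8000

Answer: 1.8000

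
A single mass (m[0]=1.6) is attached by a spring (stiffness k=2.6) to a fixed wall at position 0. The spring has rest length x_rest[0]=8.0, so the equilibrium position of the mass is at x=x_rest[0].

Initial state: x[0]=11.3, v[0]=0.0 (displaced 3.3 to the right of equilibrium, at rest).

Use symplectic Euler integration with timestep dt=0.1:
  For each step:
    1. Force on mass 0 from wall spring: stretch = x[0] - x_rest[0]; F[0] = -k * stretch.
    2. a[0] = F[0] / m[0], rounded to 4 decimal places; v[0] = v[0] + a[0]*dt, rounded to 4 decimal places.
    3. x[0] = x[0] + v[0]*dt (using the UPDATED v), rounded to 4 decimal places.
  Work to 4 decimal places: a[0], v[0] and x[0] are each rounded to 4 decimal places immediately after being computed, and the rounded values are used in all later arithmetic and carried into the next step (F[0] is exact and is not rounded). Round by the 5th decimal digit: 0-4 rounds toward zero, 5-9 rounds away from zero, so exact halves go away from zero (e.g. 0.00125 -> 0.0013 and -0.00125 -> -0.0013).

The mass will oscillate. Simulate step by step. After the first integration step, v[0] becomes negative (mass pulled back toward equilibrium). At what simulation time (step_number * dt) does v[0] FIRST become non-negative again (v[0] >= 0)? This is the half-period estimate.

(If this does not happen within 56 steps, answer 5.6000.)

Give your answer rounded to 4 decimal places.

Step 0: x=[11.3000] v=[0.0000]
Step 1: x=[11.2464] v=[-0.5363]
Step 2: x=[11.1400] v=[-1.0638]
Step 3: x=[10.9826] v=[-1.5741]
Step 4: x=[10.7767] v=[-2.0588]
Step 5: x=[10.5257] v=[-2.5100]
Step 6: x=[10.2337] v=[-2.9204]
Step 7: x=[9.9054] v=[-3.2834]
Step 8: x=[9.5461] v=[-3.5930]
Step 9: x=[9.1617] v=[-3.8442]
Step 10: x=[8.7584] v=[-4.0330]
Step 11: x=[8.3428] v=[-4.1562]
Step 12: x=[7.9216] v=[-4.2119]
Step 13: x=[7.5017] v=[-4.1992]
Step 14: x=[7.0899] v=[-4.1182]
Step 15: x=[6.6929] v=[-3.9703]
Step 16: x=[6.3171] v=[-3.7579]
Step 17: x=[5.9687] v=[-3.4844]
Step 18: x=[5.6533] v=[-3.1543]
Step 19: x=[5.3760] v=[-2.7730]
Step 20: x=[5.1413] v=[-2.3466]
Step 21: x=[4.9531] v=[-1.8821]
Step 22: x=[4.8144] v=[-1.3870]
Step 23: x=[4.7275] v=[-0.8693]
Step 24: x=[4.6938] v=[-0.3375]
Step 25: x=[4.7138] v=[0.1998]
First v>=0 after going negative at step 25, time=2.5000

Answer: 2.5000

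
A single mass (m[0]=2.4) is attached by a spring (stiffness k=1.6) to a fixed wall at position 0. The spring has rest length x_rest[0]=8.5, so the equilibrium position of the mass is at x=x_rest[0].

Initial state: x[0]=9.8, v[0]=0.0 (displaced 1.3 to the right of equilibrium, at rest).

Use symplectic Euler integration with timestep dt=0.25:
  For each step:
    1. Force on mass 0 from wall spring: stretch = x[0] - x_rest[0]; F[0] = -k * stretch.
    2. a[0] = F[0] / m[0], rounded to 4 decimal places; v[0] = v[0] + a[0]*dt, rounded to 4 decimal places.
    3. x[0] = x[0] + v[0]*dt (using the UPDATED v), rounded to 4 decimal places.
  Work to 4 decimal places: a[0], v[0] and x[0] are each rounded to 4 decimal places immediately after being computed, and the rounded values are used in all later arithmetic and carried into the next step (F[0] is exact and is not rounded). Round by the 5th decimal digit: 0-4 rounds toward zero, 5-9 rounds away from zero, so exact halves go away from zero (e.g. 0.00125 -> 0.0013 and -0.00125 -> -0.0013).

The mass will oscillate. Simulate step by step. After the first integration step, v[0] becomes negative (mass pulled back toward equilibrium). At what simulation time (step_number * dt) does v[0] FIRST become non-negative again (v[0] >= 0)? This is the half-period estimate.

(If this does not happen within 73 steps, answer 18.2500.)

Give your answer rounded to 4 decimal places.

Answer: 4.0000

Derivation:
Step 0: x=[9.8000] v=[0.0000]
Step 1: x=[9.7458] v=[-0.2167]
Step 2: x=[9.6397] v=[-0.4243]
Step 3: x=[9.4861] v=[-0.6143]
Step 4: x=[9.2914] v=[-0.7787]
Step 5: x=[9.0638] v=[-0.9106]
Step 6: x=[8.8127] v=[-1.0046]
Step 7: x=[8.5485] v=[-1.0567]
Step 8: x=[8.2823] v=[-1.0648]
Step 9: x=[8.0252] v=[-1.0285]
Step 10: x=[7.7879] v=[-0.9494]
Step 11: x=[7.5802] v=[-0.8307]
Step 12: x=[7.4109] v=[-0.6774]
Step 13: x=[7.2869] v=[-0.4959]
Step 14: x=[7.2135] v=[-0.2937]
Step 15: x=[7.1937] v=[-0.0793]
Step 16: x=[7.2283] v=[0.1384]
First v>=0 after going negative at step 16, time=4.0000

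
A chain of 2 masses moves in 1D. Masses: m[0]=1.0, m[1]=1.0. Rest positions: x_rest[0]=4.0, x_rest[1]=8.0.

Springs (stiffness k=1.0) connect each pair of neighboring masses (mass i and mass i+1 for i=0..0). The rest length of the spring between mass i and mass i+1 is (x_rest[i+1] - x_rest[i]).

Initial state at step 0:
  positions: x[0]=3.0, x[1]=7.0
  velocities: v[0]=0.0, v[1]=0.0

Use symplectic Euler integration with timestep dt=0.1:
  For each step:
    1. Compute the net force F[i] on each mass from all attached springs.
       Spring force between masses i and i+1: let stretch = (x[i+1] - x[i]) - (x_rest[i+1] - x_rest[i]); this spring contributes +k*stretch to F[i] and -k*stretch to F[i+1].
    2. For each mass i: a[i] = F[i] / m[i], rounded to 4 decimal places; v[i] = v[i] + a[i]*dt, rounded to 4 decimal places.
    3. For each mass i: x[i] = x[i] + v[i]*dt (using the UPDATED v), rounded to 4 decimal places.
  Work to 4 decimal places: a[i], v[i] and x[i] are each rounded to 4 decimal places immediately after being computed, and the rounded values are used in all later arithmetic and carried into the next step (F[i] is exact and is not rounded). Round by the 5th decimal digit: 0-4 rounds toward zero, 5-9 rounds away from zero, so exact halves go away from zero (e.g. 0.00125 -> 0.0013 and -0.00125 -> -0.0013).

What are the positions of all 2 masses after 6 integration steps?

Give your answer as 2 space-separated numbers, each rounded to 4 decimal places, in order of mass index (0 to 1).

Step 0: x=[3.0000 7.0000] v=[0.0000 0.0000]
Step 1: x=[3.0000 7.0000] v=[0.0000 0.0000]
Step 2: x=[3.0000 7.0000] v=[0.0000 0.0000]
Step 3: x=[3.0000 7.0000] v=[0.0000 0.0000]
Step 4: x=[3.0000 7.0000] v=[0.0000 0.0000]
Step 5: x=[3.0000 7.0000] v=[0.0000 0.0000]
Step 6: x=[3.0000 7.0000] v=[0.0000 0.0000]

Answer: 3.0000 7.0000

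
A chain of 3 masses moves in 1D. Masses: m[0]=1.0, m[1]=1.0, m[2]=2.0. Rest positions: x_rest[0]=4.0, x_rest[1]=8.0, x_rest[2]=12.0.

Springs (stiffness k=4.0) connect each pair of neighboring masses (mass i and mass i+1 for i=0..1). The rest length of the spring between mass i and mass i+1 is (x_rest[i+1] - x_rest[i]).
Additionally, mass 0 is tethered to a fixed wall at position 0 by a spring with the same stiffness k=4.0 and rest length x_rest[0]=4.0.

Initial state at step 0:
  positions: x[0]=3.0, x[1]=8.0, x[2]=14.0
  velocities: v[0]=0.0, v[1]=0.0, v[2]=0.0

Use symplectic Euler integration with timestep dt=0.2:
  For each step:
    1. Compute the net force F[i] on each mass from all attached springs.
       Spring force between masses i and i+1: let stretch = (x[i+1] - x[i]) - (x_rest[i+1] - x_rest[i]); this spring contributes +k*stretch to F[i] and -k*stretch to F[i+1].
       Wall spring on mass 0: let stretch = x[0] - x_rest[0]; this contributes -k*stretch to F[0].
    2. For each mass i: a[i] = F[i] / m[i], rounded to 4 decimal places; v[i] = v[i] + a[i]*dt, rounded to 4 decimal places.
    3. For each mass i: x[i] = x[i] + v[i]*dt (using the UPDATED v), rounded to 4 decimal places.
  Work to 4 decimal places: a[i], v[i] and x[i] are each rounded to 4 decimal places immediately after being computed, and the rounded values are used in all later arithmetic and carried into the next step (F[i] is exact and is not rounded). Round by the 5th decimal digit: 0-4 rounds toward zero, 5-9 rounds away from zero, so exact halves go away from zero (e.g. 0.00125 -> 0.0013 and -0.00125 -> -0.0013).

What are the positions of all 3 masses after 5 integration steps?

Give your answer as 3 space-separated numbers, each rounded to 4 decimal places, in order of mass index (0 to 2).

Step 0: x=[3.0000 8.0000 14.0000] v=[0.0000 0.0000 0.0000]
Step 1: x=[3.3200 8.1600 13.8400] v=[1.6000 0.8000 -0.8000]
Step 2: x=[3.8832 8.4544 13.5456] v=[2.8160 1.4720 -1.4720]
Step 3: x=[4.5565 8.8320 13.1639] v=[3.3664 1.8880 -1.9085]
Step 4: x=[5.1848 9.2186 12.7556] v=[3.1416 1.9331 -2.0413]
Step 5: x=[5.6290 9.5257 12.3844] v=[2.2208 1.5357 -1.8561]

Answer: 5.6290 9.5257 12.3844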